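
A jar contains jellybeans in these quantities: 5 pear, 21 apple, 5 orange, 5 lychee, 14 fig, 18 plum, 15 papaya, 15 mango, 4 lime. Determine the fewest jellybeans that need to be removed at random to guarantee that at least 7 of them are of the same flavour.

50

The 9 flavours are the holes; the jellybeans drawn are the pigeons.
To avoid 7 of any one flavour, the worst case takes at most 6 of each flavour, or every jellybean of a flavour that has fewer than 6.
That gives 5 + 6 + 5 + 5 + 6 + 6 + 6 + 6 + 4 = 49 jellybeans with no flavour reaching 7.
The next jellybean forces some flavour to 7, so 49 + 1 = 50.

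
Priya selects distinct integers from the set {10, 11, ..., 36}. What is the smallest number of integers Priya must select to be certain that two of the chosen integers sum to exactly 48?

16

Two chosen integers sum to 48 exactly when both halves of some pair {x, 48−x} with 12 ≤ x ≤ 48−x ≤ 36 are chosen — 12 such pairs.
The remaining 3 elements (those with no distinct partner in range) can never complete a 48-sum, so the worst case takes all of them and one from each pair: 3 + 12 = 15.
The 16th integer has to be the second member of some pair, so 15 + 1 = 16.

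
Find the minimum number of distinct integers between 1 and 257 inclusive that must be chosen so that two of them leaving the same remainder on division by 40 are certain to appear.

41

The 40 residue classes mod 40 are the pigeonholes.
With 40 integers one could put 1 in each residue class and have no class reach 2.
The 41st integer pushes some class to 2, so 40·1 + 1 = 41.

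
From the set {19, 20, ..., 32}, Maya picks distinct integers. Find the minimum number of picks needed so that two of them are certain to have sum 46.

11

Group the elements by complementary pair {x, 46−x}: {19,27}, {20,26}, {21,25}, …, giving 4 two-element pairs; the single value 23 (it cannot pair with itself since the integers are distinct); and 5 integers whose partner 46−x falls outside [19,32].
Treating each of those 10 groups as a pigeonhole, one can pick one integer per group — 10 integers — with no two summing to 46.
The 11th integer lands in an occupied pair, forcing a sum of 46.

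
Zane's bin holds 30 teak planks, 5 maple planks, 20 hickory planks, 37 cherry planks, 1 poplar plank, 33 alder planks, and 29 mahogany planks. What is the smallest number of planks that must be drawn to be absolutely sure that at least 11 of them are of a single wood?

By pigeonhole, the 7 woods are the holes; the planks drawn are the pigeons.
To avoid 11 of any one wood, the worst case takes at most 10 of each wood, or every plank of a wood that has fewer than 10.
That gives 10 + 5 + 10 + 10 + 1 + 10 + 10 = 56 planks with no wood reaching 11.
The next plank forces some wood to 11, so 56 + 1 = 57.

57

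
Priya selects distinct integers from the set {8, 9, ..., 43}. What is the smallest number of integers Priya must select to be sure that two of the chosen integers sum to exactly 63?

Group the elements by complementary pair {x, 63−x}: {20,43}, {21,42}, {22,41}, …, giving 12 two-element pairs and 12 integers whose partner 63−x falls outside [8,43].
Treating each of those 24 groups as a pigeonhole, one can pick one integer per group — 24 integers — with no two summing to 63.
The 25th integer lands in an occupied pair, forcing a sum of 63.

25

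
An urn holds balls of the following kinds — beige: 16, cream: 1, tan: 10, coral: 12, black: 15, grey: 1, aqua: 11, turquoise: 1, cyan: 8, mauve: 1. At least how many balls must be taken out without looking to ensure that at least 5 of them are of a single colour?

29

The 10 colours are the holes; the balls drawn are the pigeons.
To avoid 5 of any one colour, the worst case takes at most 4 of each colour, or every ball of a colour that has fewer than 4.
That gives 4 + 1 + 4 + 4 + 4 + 1 + 4 + 1 + 4 + 1 = 28 balls with no colour reaching 5.
The next ball forces some colour to 5, so 28 + 1 = 29.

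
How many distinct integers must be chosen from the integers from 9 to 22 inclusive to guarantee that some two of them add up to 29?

9

Group the elements by complementary pair {x, 29−x}: {9,20}, {10,19}, {11,18}, …, giving 6 two-element pairs and 2 integers whose partner 29−x falls outside [9,22].
Treating each of those 8 groups as a pigeonhole, one can pick one integer per group — 8 integers — with no two summing to 29.
The 9th integer lands in an occupied pair, forcing a sum of 29.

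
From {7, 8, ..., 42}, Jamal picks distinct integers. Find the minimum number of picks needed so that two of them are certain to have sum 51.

Group the elements by complementary pair {x, 51−x}: {9,42}, {10,41}, {11,40}, …, giving 17 two-element pairs and 2 integers whose partner 51−x falls outside [7,42].
By pigeonhole, treating each of those 19 groups as a pigeonhole, one can pick one integer per group — 19 integers — with no two summing to 51.
The 20th integer lands in an occupied pair, forcing a sum of 51.

20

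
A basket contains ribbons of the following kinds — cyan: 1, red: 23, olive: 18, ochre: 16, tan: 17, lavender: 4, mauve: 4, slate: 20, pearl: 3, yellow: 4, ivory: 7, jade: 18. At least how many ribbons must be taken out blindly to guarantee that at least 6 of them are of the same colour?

52

An adversary could hand out at most 5 ribbons per colour (5 colours run out sooner): 1 + 5 + 5 + 5 + 5 + 4 + 4 + 5 + 3 + 4 + 5 + 5 = 51 ribbons and still no colour has 6.
One more ribbon lands in a colour already at 5, so 52 draws are enough and 51 are not.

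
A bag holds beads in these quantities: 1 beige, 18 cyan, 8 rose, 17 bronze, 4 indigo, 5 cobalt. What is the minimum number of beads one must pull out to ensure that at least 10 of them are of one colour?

The 6 colours are the holes; the beads drawn are the pigeons.
To avoid 10 of any one colour, the worst case takes at most 9 of each colour, or every bead of a colour that has fewer than 9.
That gives 1 + 9 + 8 + 9 + 4 + 5 = 36 beads with no colour reaching 10.
The next bead forces some colour to 10, so 36 + 1 = 37.

37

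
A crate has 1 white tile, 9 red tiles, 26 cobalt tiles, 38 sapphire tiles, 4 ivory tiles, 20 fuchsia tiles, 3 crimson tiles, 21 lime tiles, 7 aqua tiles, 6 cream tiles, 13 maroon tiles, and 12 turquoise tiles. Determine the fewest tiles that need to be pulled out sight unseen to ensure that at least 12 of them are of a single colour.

Pigeonhole: put each drawn tile into a box by colour. The largest draw with every box below 12 takes min(count, 11) from each colour; colours with fewer than 11 contribute all they have.
Σ min(cᵢ, 11) = 1 + 9 + 11 + 11 + 4 + 11 + 3 + 11 + 7 + 6 + 11 + 11 = 96.
Draw number 96 + 1 = 97 must push one box to 12.

97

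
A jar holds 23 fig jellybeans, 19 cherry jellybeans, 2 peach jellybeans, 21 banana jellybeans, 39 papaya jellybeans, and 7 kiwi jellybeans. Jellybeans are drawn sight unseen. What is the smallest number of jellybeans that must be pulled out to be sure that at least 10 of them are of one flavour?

46

By pigeonhole, put each drawn jellybean into a box by flavour. The largest draw with every box below 10 takes min(count, 9) from each flavour; flavours with fewer than 9 contribute all they have.
Σ min(cᵢ, 9) = 9 + 9 + 2 + 9 + 9 + 7 = 45.
Draw number 45 + 1 = 46 must push one box to 10.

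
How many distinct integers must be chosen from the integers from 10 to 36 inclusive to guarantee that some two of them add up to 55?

19

Two chosen integers sum to 55 exactly when both halves of some pair {x, 55−x} with 19 ≤ x ≤ 55−x ≤ 36 are chosen — 9 such pairs.
The remaining 9 elements (those with no distinct partner in range) can never complete a 55-sum, so the worst case takes all of them and one from each pair: 9 + 9 = 18.
By pigeonhole, the 19th integer has to be the second member of some pair, so 18 + 1 = 19.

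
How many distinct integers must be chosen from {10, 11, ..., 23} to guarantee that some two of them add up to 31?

A set avoiding the sum 31 can contain at most one of each pair {x, 31−x}, plus the 2 elements whose complement lies outside the range.
The integers 16, …, 23 (8 of them) are such a set: any two sum to at least 16+17 = 33 > 31.
Any 9th integer completes one of the 6 pairs, so 9 choices force a sum of 31.

9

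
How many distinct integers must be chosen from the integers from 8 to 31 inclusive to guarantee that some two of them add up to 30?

18

Two chosen integers sum to 30 exactly when both halves of some pair {x, 30−x} with 8 ≤ x ≤ 30−x ≤ 22 are chosen — 7 such pairs.
The remaining 10 elements (those with no distinct partner in range) can never complete a 30-sum, so the worst case takes all of them and one from each pair: 10 + 7 = 17.
The 18th integer has to be the second member of some pair, so 17 + 1 = 18.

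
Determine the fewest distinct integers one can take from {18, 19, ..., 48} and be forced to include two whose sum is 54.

23

Group the elements by complementary pair {x, 54−x}: {18,36}, {19,35}, {20,34}, …, giving 9 two-element pairs, the single value 27 (it cannot pair with itself since the integers are distinct), and 12 integers whose partner 54−x falls outside [18,48].
Treating each of those 22 groups as a pigeonhole, one can pick one integer per group — 22 integers — with no two summing to 54.
The 23rd integer lands in an occupied pair, forcing a sum of 54.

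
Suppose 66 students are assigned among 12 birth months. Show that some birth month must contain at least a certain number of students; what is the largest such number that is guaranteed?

Pigeonhole: the 12 birth months are the holes and the 66 students are the pigeons.
If every birth month held at most 5 students, the total would be at most 12 × 5 = 60, which is less than 66.
So some birth month holds at least ⌈66/12⌉ = 6 students.

6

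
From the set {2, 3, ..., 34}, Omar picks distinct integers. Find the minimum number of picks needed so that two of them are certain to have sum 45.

Two chosen integers sum to 45 exactly when both halves of some pair {x, 45−x} with 11 ≤ x ≤ 45−x ≤ 34 are chosen — 12 such pairs.
The remaining 9 elements (those with no distinct partner in range) can never complete a 45-sum, so the worst case takes all of them and one from each pair: 9 + 12 = 21.
The 22nd integer has to be the second member of some pair, so 21 + 1 = 22.

22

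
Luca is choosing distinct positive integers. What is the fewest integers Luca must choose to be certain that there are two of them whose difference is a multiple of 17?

18

Integers whose pairwise differences are multiples of 17 are exactly those sharing a remainder mod 17. The 17 residue classes mod 17 are the pigeonholes.
With 17 integers one could put 1 in each residue class and have no class reach 2.
The 18th integer pushes some class to 2, so 17·1 + 1 = 18.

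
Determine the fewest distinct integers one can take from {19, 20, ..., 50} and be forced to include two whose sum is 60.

22

Two chosen integers sum to 60 exactly when both halves of some pair {x, 60−x} with 19 ≤ x ≤ 60−x ≤ 41 are chosen — 11 such pairs.
The remaining 10 elements (those with no distinct partner in range) can never complete a 60-sum, so the worst case takes all of them and one from each pair: 10 + 11 = 21.
By pigeonhole, the 22nd integer has to be the second member of some pair, so 21 + 1 = 22.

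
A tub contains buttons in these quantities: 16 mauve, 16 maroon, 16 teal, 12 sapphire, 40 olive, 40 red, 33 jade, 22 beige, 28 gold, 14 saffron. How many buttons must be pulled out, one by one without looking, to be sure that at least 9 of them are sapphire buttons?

In the worst case for collecting sapphire buttons, every non-sapphire button comes out first.
There are 16 + 16 + 16 + 40 + 40 + 33 + 22 + 28 + 14 = 225 non-sapphire buttons altogether.
After those, each further button must be sapphire, so 225 + 9 = 234 draws guarantee 9 sapphire buttons.

234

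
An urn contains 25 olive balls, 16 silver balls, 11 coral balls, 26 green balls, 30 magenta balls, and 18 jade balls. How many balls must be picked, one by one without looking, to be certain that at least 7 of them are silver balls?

In the worst case for collecting silver balls, every non-silver ball comes out first.
There are 25 + 11 + 26 + 30 + 18 = 110 non-silver balls altogether.
After those, each further ball must be silver, so 110 + 7 = 117 draws guarantee 7 silver balls.

117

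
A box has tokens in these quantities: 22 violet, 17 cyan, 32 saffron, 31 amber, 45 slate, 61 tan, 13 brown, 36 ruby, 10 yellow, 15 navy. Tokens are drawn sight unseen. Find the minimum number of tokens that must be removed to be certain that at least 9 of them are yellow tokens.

In the worst case for collecting yellow tokens, every non-yellow token comes out first.
There are 22 + 17 + 32 + 31 + 45 + 61 + 13 + 36 + 15 = 272 non-yellow tokens altogether.
After those, each further token must be yellow, so 272 + 9 = 281 draws guarantee 9 yellow tokens.

281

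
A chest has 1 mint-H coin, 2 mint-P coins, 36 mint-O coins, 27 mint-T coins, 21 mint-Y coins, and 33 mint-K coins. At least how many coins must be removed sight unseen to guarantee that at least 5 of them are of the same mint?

20

Put each drawn coin into a box by mint. The largest draw with every box below 5 takes min(count, 4) from each mint; mints with fewer than 4 contribute all they have.
Σ min(cᵢ, 4) = 1 + 2 + 4 + 4 + 4 + 4 = 19.
Draw number 19 + 1 = 20 must push one box to 5.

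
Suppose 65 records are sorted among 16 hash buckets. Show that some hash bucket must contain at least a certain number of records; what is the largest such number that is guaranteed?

By pigeonhole, the 16 hash buckets are the holes and the 65 records are the pigeons.
If every hash bucket held at most 4 records, the total would be at most 16 × 4 = 64, which is less than 65.
So some hash bucket holds at least ⌈65/16⌉ = 5 records.

5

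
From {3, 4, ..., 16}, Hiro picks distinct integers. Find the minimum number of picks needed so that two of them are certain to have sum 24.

11

Two chosen integers sum to 24 exactly when both halves of some pair {x, 24−x} with 8 ≤ x ≤ 24−x ≤ 16 are chosen — 4 such pairs.
The remaining 6 elements (those with no distinct partner in range) can never complete a 24-sum, so the worst case takes all of them and one from each pair: 6 + 4 = 10.
By the pigeonhole principle, the 11th integer has to be the second member of some pair, so 10 + 1 = 11.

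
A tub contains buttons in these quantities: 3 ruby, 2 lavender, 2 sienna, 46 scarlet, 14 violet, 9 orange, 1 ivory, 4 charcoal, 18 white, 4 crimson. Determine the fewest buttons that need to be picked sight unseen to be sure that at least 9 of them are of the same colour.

49

An adversary could hand out at most 8 buttons per colour (6 colours run out sooner): 3 + 2 + 2 + 8 + 8 + 8 + 1 + 4 + 8 + 4 = 48 buttons and still no colour has 9.
Pigeonhole: one more button lands in a colour already at 8, so 49 draws are enough and 48 are not.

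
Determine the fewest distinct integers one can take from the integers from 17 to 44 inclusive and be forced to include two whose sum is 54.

19

Group the elements by complementary pair {x, 54−x}: {17,37}, {18,36}, {19,35}, …, giving 10 two-element pairs; the single value 27 (it cannot pair with itself since the integers are distinct); and 7 integers whose partner 54−x falls outside [17,44].
Treating each of those 18 groups as a pigeonhole, one can pick one integer per group — 18 integers — with no two summing to 54.
The 19th integer lands in an occupied pair, forcing a sum of 54.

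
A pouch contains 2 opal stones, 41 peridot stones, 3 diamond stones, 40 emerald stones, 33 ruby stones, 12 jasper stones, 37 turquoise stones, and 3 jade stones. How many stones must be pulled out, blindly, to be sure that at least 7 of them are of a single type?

The 8 types are the holes; the stones drawn are the pigeons.
To avoid 7 of any one type, the worst case takes at most 6 of each type, or every stone of a type that has fewer than 6.
That gives 2 + 6 + 3 + 6 + 6 + 6 + 6 + 3 = 38 stones with no type reaching 7.
The next stone forces some type to 7, so 38 + 1 = 39.

39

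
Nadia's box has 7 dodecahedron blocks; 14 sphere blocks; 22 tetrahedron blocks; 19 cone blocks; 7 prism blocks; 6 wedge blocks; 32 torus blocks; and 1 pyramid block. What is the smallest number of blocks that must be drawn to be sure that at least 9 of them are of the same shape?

An adversary could hand out at most 8 blocks per shape (4 shapes run out sooner): 7 + 8 + 8 + 8 + 7 + 6 + 8 + 1 = 53 blocks and still no shape has 9.
Pigeonhole: one more block lands in a shape already at 8, so 54 draws are enough and 53 are not.

54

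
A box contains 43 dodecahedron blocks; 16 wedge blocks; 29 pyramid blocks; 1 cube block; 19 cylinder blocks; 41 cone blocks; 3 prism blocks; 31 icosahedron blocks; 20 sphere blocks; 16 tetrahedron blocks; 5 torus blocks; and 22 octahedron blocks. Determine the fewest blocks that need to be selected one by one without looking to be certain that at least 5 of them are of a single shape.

45

Put each drawn block into a box by shape. The largest draw with every box below 5 takes min(count, 4) from each shape; shapes with fewer than 4 contribute all they have.
Σ min(cᵢ, 4) = 4 + 4 + 4 + 1 + 4 + 4 + 3 + 4 + 4 + 4 + 4 + 4 = 44.
Draw number 44 + 1 = 45 must push one box to 5.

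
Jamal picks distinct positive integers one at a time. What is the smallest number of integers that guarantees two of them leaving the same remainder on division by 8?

9

Pigeonhole: the 8 residue classes mod 8 are the pigeonholes.
With 8 integers one could put 1 in each residue class and have no class reach 2.
The 9th integer pushes some class to 2, so 8·1 + 1 = 9.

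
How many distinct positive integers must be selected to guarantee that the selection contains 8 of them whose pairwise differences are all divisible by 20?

Integers whose pairwise differences are multiples of 20 are exactly those sharing a remainder mod 20. By pigeonhole, the 20 residue classes mod 20 are the pigeonholes.
With 140 integers one could put 7 in each residue class and have no class reach 8.
The 141st integer pushes some class to 8, so 20·7 + 1 = 141.

141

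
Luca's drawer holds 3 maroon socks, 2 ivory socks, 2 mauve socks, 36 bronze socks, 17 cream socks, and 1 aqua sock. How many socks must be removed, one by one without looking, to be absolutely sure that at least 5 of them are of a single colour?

17

By the pigeonhole principle, the 6 colours are the holes; the socks drawn are the pigeons.
To avoid 5 of any one colour, the worst case takes at most 4 of each colour, or every sock of a colour that has fewer than 4.
That gives 3 + 2 + 2 + 4 + 4 + 1 = 16 socks with no colour reaching 5.
The next sock forces some colour to 5, so 16 + 1 = 17.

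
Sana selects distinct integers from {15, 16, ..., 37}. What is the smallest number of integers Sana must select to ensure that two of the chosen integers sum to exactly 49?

Group the elements by complementary pair {x, 49−x}: {15,34}, {16,33}, {17,32}, …, giving 10 two-element pairs and 3 integers whose partner 49−x falls outside [15,37].
By pigeonhole, treating each of those 13 groups as a pigeonhole, one can pick one integer per group — 13 integers — with no two summing to 49.
The 14th integer lands in an occupied pair, forcing a sum of 49.

14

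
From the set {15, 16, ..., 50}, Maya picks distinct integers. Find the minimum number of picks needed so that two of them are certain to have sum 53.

25

Two chosen integers sum to 53 exactly when both halves of some pair {x, 53−x} with 15 ≤ x ≤ 53−x ≤ 38 are chosen — 12 such pairs.
The remaining 12 elements (those with no distinct partner in range) can never complete a 53-sum, so the worst case takes all of them and one from each pair: 12 + 12 = 24.
The 25th integer has to be the second member of some pair, so 24 + 1 = 25.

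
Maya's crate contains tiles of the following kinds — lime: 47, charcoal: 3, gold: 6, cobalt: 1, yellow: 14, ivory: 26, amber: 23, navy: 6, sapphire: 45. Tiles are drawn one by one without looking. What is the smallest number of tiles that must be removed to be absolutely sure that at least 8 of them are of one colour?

By pigeonhole, put each drawn tile into a box by colour. The largest draw with every box below 8 takes min(count, 7) from each colour; colours with fewer than 7 contribute all they have.
Σ min(cᵢ, 7) = 7 + 3 + 6 + 1 + 7 + 7 + 7 + 6 + 7 = 51.
Draw number 51 + 1 = 52 must push one box to 8.

52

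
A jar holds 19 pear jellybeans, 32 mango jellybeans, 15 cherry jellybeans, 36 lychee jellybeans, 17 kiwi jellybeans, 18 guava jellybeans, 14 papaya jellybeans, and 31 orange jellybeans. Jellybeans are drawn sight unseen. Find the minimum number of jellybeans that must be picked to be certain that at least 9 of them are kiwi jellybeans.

In the worst case for collecting kiwi jellybeans, every non-kiwi jellybean comes out first.
There are 19 + 32 + 15 + 36 + 18 + 14 + 31 = 165 non-kiwi jellybeans altogether.
After those, each further jellybean must be kiwi, so 165 + 9 = 174 draws guarantee 9 kiwi jellybeans.

174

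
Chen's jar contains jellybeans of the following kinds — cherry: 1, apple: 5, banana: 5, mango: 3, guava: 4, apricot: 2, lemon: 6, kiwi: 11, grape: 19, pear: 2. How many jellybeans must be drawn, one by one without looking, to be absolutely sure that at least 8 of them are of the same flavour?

43

An adversary could hand out at most 7 jellybeans per flavour (8 flavours run out sooner): 1 + 5 + 5 + 3 + 4 + 2 + 6 + 7 + 7 + 2 = 42 jellybeans and still no flavour has 8.
One more jellybean lands in a flavour already at 7, so 43 draws are enough and 42 are not.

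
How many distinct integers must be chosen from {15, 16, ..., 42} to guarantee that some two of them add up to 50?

Group the elements by complementary pair {x, 50−x}: {15,35}, {16,34}, {17,33}, …, giving 10 two-element pairs, the single value 25 (it cannot pair with itself since the integers are distinct), and 7 integers whose partner 50−x falls outside [15,42].
Treating each of those 18 groups as a pigeonhole, one can pick one integer per group — 18 integers — with no two summing to 50.
The 19th integer lands in an occupied pair, forcing a sum of 50.

19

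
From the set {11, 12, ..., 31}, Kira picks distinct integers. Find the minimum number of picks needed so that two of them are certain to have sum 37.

14

A set avoiding the sum 37 can contain at most one of each pair {x, 37−x}, plus the 5 elements whose complement lies outside the range.
The integers 19, …, 31 (13 of them) are such a set: any two sum to at least 19+20 = 39 > 37.
Pigeonhole: any 14th integer completes one of the 8 pairs, so 14 choices force a sum of 37.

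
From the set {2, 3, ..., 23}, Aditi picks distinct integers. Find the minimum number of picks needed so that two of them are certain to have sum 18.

Two chosen integers sum to 18 exactly when both halves of some pair {x, 18−x} with 2 ≤ x ≤ 18−x ≤ 16 are chosen — 7 such pairs.
The remaining 8 elements (those with no distinct partner in range) can never complete a 18-sum, so the worst case takes all of them and one from each pair: 8 + 7 = 15.
By the pigeonhole principle, the 16th integer has to be the second member of some pair, so 15 + 1 = 16.

16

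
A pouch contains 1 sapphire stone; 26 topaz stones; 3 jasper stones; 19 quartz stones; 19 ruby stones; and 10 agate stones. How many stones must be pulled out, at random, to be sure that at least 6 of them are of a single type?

Pigeonhole: the 6 types are the holes; the stones drawn are the pigeons.
To avoid 6 of any one type, the worst case takes at most 5 of each type, or every stone of a type that has fewer than 5.
That gives 1 + 5 + 3 + 5 + 5 + 5 = 24 stones with no type reaching 6.
The next stone forces some type to 6, so 24 + 1 = 25.

25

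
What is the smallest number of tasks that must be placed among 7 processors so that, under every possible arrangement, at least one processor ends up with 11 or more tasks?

With 70 tasks one could put exactly 10 in each of the 7 processors, and no processor would reach 11.
Pigeonhole: one more task must land in a processor that already has 10, giving it 11.
So 7 × 10 + 1 = 71 tasks are required.

71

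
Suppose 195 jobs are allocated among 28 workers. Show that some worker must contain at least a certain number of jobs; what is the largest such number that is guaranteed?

Pigeonhole: the 28 workers are the holes and the 195 jobs are the pigeons.
If every worker held at most 6 jobs, the total would be at most 28 × 6 = 168, which is less than 195.
So some worker holds at least ⌈195/28⌉ = 7 jobs.

7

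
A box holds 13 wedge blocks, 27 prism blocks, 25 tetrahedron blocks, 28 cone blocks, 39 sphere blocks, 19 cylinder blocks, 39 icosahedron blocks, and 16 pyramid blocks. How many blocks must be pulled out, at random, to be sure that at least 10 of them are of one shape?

73

Pigeonhole: the 8 shapes are the holes; the blocks drawn are the pigeons.
To avoid 10 of any one shape, the worst case takes at most 9 of each shape.
That gives 9 + 9 + 9 + 9 + 9 + 9 + 9 + 9 = 72 blocks with no shape reaching 10.
The next block forces some shape to 10, so 72 + 1 = 73.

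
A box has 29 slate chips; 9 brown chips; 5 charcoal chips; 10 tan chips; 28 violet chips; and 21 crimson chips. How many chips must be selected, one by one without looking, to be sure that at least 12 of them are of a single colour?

58

By the pigeonhole principle, the 6 colours are the holes; the chips drawn are the pigeons.
To avoid 12 of any one colour, the worst case takes at most 11 of each colour, or every chip of a colour that has fewer than 11.
That gives 11 + 9 + 5 + 10 + 11 + 11 = 57 chips with no colour reaching 12.
The next chip forces some colour to 12, so 57 + 1 = 58.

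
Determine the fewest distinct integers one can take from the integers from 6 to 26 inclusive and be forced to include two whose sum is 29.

Two chosen integers sum to 29 exactly when both halves of some pair {x, 29−x} with 6 ≤ x ≤ 29−x ≤ 23 are chosen — 9 such pairs.
The remaining 3 elements (those with no distinct partner in range) can never complete a 29-sum, so the worst case takes all of them and one from each pair: 3 + 9 = 12.
By pigeonhole, the 13th integer has to be the second member of some pair, so 12 + 1 = 13.

13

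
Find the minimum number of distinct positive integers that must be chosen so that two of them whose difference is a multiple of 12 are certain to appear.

Integers whose pairwise differences are multiples of 12 are exactly those sharing a remainder mod 12. The 12 residue classes mod 12 are the pigeonholes.
With 12 integers one could put 1 in each residue class and have no class reach 2.
The 13th integer pushes some class to 2, so 12·1 + 1 = 13.

13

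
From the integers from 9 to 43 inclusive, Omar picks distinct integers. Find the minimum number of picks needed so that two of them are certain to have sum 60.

Group the elements by complementary pair {x, 60−x}: {17,43}, {18,42}, {19,41}, …, giving 13 two-element pairs; the single value 30 (it cannot pair with itself since the integers are distinct); and 8 integers whose partner 60−x falls outside [9,43].
Pigeonhole: treating each of those 22 groups as a pigeonhole, one can pick one integer per group — 22 integers — with no two summing to 60.
The 23rd integer lands in an occupied pair, forcing a sum of 60.

23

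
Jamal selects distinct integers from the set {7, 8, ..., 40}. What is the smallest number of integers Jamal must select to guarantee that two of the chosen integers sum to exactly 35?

24

Group the elements by complementary pair {x, 35−x}: {7,28}, {8,27}, {9,26}, …, giving 11 two-element pairs and 12 integers whose partner 35−x falls outside [7,40].
By pigeonhole, treating each of those 23 groups as a pigeonhole, one can pick one integer per group — 23 integers — with no two summing to 35.
The 24th integer lands in an occupied pair, forcing a sum of 35.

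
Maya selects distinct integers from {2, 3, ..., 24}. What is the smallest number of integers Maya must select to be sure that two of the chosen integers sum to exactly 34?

17

Two chosen integers sum to 34 exactly when both halves of some pair {x, 34−x} with 10 ≤ x ≤ 34−x ≤ 24 are chosen — 7 such pairs.
The remaining 9 elements (those with no distinct partner in range) can never complete a 34-sum, so the worst case takes all of them and one from each pair: 9 + 7 = 16.
By the pigeonhole principle, the 17th integer has to be the second member of some pair, so 16 + 1 = 17.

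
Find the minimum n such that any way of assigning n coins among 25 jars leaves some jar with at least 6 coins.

With 125 coins one could put exactly 5 in each of the 25 jars, and no jar would reach 6.
Pigeonhole: one more coin must land in a jar that already has 5, giving it 6.
So 25 × 5 + 1 = 126 coins are required.

126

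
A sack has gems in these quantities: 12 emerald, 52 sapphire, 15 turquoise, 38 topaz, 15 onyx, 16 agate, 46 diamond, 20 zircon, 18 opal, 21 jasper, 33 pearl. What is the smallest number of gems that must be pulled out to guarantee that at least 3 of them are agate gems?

In the worst case for collecting agate gems, every non-agate gem comes out first.
There are 12 + 52 + 15 + 38 + 15 + 46 + 20 + 18 + 21 + 33 = 270 non-agate gems altogether.
After those, each further gem must be agate, so 270 + 3 = 273 draws guarantee 3 agate gems.

273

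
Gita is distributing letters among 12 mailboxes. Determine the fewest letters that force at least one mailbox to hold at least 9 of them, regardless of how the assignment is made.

With 96 letters one could put exactly 8 in each of the 12 mailboxes, and no mailbox would reach 9.
Pigeonhole: one more letter must land in a mailbox that already has 8, giving it 9.
So 12 × 8 + 1 = 97 letters are required.

97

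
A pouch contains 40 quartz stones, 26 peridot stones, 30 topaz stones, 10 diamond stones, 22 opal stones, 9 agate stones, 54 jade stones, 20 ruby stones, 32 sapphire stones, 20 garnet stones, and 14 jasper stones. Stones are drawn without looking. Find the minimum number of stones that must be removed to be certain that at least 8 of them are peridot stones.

259

In the worst case for collecting peridot stones, every non-peridot stone comes out first.
There are 40 + 30 + 10 + 22 + 9 + 54 + 20 + 32 + 20 + 14 = 251 non-peridot stones altogether.
After those, each further stone must be peridot, so 251 + 8 = 259 draws guarantee 8 peridot stones.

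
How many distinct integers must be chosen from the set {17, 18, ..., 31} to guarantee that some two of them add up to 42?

12

A set avoiding the sum 42 can contain at most one of each pair {x, 42−x}, plus the 7 elements whose complement lies outside the range or equal to its own complement.
The integers 21, …, 31 (11 of them) are such a set: any two sum to at least 21+22 = 43 > 42.
Any 12th integer completes one of the 4 pairs, so 12 choices force a sum of 42.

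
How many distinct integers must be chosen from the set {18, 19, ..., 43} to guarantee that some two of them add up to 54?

A set avoiding the sum 54 can contain at most one of each pair {x, 54−x}, plus the 8 elements whose complement lies outside the range or equal to its own complement.
The integers 27, …, 43 (17 of them) are such a set: any two sum to at least 27+28 = 55 > 54.
By pigeonhole, any 18th integer completes one of the 9 pairs, so 18 choices force a sum of 54.

18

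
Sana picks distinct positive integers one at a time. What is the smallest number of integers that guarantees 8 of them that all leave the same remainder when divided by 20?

The 20 residue classes mod 20 are the pigeonholes.
With 140 integers one could put 7 in each residue class and have no class reach 8.
The 141st integer pushes some class to 8, so 20·7 + 1 = 141.

141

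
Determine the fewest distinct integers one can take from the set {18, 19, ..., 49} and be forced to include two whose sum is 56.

23

Group the elements by complementary pair {x, 56−x}: {18,38}, {19,37}, {20,36}, …, giving 10 two-element pairs, the single value 28 (it cannot pair with itself since the integers are distinct), and 11 integers whose partner 56−x falls outside [18,49].
By the pigeonhole principle, treating each of those 22 groups as a pigeonhole, one can pick one integer per group — 22 integers — with no two summing to 56.
The 23rd integer lands in an occupied pair, forcing a sum of 56.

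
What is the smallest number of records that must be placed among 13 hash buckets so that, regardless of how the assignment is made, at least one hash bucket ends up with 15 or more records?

With 182 records one could put exactly 14 in each of the 13 hash buckets, and no hash bucket would reach 15.
One more record must land in a hash bucket that already has 14, giving it 15.
So 13 × 14 + 1 = 183 records are required.

183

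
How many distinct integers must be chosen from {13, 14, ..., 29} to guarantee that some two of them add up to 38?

12

Group the elements by complementary pair {x, 38−x}: {13,25}, {14,24}, {15,23}, …, giving 6 two-element pairs, the single value 19 (it cannot pair with itself since the integers are distinct), and 4 integers whose partner 38−x falls outside [13,29].
By pigeonhole, treating each of those 11 groups as a pigeonhole, one can pick one integer per group — 11 integers — with no two summing to 38.
The 12th integer lands in an occupied pair, forcing a sum of 38.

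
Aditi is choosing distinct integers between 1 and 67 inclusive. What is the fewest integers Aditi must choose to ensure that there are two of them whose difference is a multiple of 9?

10

Integers whose pairwise differences are multiples of 9 are exactly those sharing a remainder mod 9. Pigeonhole: the 9 residue classes mod 9 are the pigeonholes.
With 9 integers one could put 1 in each residue class and have no class reach 2.
The 10th integer pushes some class to 2, so 9·1 + 1 = 10.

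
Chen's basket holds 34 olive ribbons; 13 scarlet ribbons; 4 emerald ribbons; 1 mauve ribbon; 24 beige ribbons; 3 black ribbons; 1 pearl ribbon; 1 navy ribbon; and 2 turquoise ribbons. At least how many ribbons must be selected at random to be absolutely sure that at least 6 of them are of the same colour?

28

By pigeonhole, the 9 colours are the holes; the ribbons drawn are the pigeons.
To avoid 6 of any one colour, the worst case takes at most 5 of each colour, or every ribbon of a colour that has fewer than 5.
That gives 5 + 5 + 4 + 1 + 5 + 3 + 1 + 1 + 2 = 27 ribbons with no colour reaching 6.
The next ribbon forces some colour to 6, so 27 + 1 = 28.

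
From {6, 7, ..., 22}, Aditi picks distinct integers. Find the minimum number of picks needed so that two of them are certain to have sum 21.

Group the elements by complementary pair {x, 21−x}: {6,15}, {7,14}, {8,13}, …, giving 5 two-element pairs and 7 integers whose partner 21−x falls outside [6,22].
By the pigeonhole principle, treating each of those 12 groups as a pigeonhole, one can pick one integer per group — 12 integers — with no two summing to 21.
The 13th integer lands in an occupied pair, forcing a sum of 21.

13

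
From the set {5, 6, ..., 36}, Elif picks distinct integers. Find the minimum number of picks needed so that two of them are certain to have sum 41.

A set avoiding the sum 41 can contain at most one of each pair {x, 41−x}.
The integers 21, …, 36 (16 of them) are such a set: any two sum to at least 21+22 = 43 > 41.
Any 17th integer completes one of the 16 pairs, so 17 choices force a sum of 41.

17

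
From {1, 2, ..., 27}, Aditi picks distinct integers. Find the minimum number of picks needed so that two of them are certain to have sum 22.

18

Group the elements by complementary pair {x, 22−x}: {1,21}, {2,20}, {3,19}, …, giving 10 two-element pairs; the single value 11 (it cannot pair with itself since the integers are distinct); and 6 integers whose partner 22−x falls outside [1,27].
Treating each of those 17 groups as a pigeonhole, one can pick one integer per group — 17 integers — with no two summing to 22.
The 18th integer lands in an occupied pair, forcing a sum of 22.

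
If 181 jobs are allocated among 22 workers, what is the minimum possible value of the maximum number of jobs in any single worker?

9

The 22 workers are the holes and the 181 jobs are the pigeons.
If every worker held at most 8 jobs, the total would be at most 22 × 8 = 176, which is less than 181.
So some worker holds at least ⌈181/22⌉ = 9 jobs.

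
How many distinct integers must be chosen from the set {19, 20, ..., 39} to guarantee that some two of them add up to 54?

Group the elements by complementary pair {x, 54−x}: {19,35}, {20,34}, {21,33}, …, giving 8 two-element pairs; the single value 27 (it cannot pair with itself since the integers are distinct); and 4 integers whose partner 54−x falls outside [19,39].
By the pigeonhole principle, treating each of those 13 groups as a pigeonhole, one can pick one integer per group — 13 integers — with no two summing to 54.
The 14th integer lands in an occupied pair, forcing a sum of 54.

14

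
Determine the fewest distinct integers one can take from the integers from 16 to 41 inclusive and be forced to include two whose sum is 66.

19

A set avoiding the sum 66 can contain at most one of each pair {x, 66−x}, plus the 10 elements whose complement lies outside the range or equal to its own complement.
The integers 16, …, 33 (18 of them) are such a set: any two sum to at least 16+17 = 33 and at most 32+33 = 65 < 66.
Any 19th integer completes one of the 8 pairs, so 19 choices force a sum of 66.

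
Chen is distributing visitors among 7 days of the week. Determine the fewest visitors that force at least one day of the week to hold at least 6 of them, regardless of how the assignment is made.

36

With 35 visitors one could put exactly 5 in each of the 7 days of the week, and no day of the week would reach 6.
Pigeonhole: one more visitor must land in a day of the week that already has 5, giving it 6.
So 7 × 5 + 1 = 36 visitors are required.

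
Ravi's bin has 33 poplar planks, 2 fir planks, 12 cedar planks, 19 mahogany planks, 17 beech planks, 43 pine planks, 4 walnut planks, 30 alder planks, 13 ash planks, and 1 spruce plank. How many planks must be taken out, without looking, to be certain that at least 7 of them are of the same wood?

By pigeonhole, put each drawn plank into a box by wood. The largest draw with every box below 7 takes min(count, 6) from each wood; woods with fewer than 6 contribute all they have.
Σ min(cᵢ, 6) = 6 + 2 + 6 + 6 + 6 + 6 + 4 + 6 + 6 + 1 = 49.
Draw number 49 + 1 = 50 must push one box to 7.

50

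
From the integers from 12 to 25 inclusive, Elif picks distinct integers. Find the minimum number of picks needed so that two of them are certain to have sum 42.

A set avoiding the sum 42 can contain at most one of each pair {x, 42−x}, plus the 6 elements whose complement lies outside the range or equal to its own complement.
The integers 12, …, 21 (10 of them) are such a set: any two sum to at least 12+13 = 25 and at most 20+21 = 41 < 42.
Pigeonhole: any 11th integer completes one of the 4 pairs, so 11 choices force a sum of 42.

11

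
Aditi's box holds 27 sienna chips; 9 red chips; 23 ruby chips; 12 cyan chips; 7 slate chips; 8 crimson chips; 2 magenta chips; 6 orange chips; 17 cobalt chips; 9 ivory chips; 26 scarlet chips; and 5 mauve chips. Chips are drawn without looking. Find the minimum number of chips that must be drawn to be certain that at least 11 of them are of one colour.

97

Pigeonhole: the 12 colours are the holes; the chips drawn are the pigeons.
To avoid 11 of any one colour, the worst case takes at most 10 of each colour, or every chip of a colour that has fewer than 10.
That gives 10 + 9 + 10 + 10 + 7 + 8 + 2 + 6 + 10 + 9 + 10 + 5 = 96 chips with no colour reaching 11.
The next chip forces some colour to 11, so 96 + 1 = 97.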